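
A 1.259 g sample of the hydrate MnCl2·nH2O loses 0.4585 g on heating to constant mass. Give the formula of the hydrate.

MnCl2·4H2O

Mass of anhydrous MnCl2 = 1.259 − 0.4585 = 0.8005 g
mol H2O = 0.4585 / 18.02 = 0.02544
Molar mass of MnCl2 = 125.84 g/mol → mol MnCl2 = 0.8005 / 125.84 = 0.006361
n = 0.02544 / 0.006361 = 4.00 ≈ 4 → MnCl2·4H2O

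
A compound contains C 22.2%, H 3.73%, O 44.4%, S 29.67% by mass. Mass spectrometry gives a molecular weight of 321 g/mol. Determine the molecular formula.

Assume 100 g: 22.2 g C, 3.73 g H, 44.4 g O, 29.67 g S.
Moles — C: 22.2 / 12.01 = 1.848 mol; H: 3.73 / 1.008 = 3.7 mol; O: 44.4 / 16.00 = 2.775 mol; S: 29.67 / 32.07 = 0.9252 mol
Smallest is S at 0.9252 mol; normalising gives C 1.998, H 4.000, O 2.999, S 1.000
≈ 2:4:3:1 → C2H4O3S
Empirical-formula mass = 108.12 g/mol
n = 321 / 108.12 = 2.97 ≈ 3
Molecular formula = (C2H4O3S)×3 = C6H12O9S3

C6H12O9S3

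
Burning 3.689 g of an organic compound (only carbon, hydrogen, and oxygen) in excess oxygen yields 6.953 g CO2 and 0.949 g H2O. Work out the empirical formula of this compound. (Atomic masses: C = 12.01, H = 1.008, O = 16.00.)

mol C = 6.953 / 44.01 = 0.1580; mass C = 0.1580 × 12.01 = 1.897 g
mol H = 2 × (0.949 / 18.02) = 0.1053; mass H = 0.1053 × 1.008 = 0.1062 g
mass O = 3.689 − (2.004) = 1.685 g → mol O = 0.1053
Ratios (÷ 0.1053): C 1.500, H 1.000, O 1.000
×2: C 3.00, H 2.00, O 2.00 → C3H2O2

C3H2O2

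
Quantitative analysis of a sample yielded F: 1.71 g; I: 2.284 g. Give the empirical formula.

n(F) = 1.71/19.00 = 0.09, n(I) = 2.284/126.90 = 0.018
Divide by the smallest (0.018 mol I): F 5.000, I 1.000
→ F5I

F5I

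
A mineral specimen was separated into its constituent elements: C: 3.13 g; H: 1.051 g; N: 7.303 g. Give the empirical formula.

n(C) = 3.13/12.01 = 0.2606, n(H) = 1.051/1.008 = 1.043, n(N) = 7.303/14.01 = 0.5213
Ratios (÷ 0.2606): C 1.000, H 4.001, N 2.000
≈ 1:4:2 → CH4N2

CH4N2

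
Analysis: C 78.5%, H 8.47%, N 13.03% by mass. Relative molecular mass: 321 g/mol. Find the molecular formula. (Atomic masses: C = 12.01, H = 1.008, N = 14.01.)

Assume 100 g: 78.5 g C, 8.47 g H, 13.03 g N.
C: 78.5 g ÷ 12.01 g/mol = 6.536 mol
H: 8.47 g ÷ 1.008 g/mol = 8.403 mol
N: 13.03 g ÷ 14.01 g/mol = 0.93 mol
Smallest is N at 0.93 mol; normalising gives C 7.028, H 9.035, N 1.000
≈ 7:9:1 → C7H9N
Empirical-formula mass = 107.15 g/mol
n = 321 / 107.15 = 3.00 ≈ 3
Molecular formula = (C7H9N)×3 = C21H27N3

C21H27N3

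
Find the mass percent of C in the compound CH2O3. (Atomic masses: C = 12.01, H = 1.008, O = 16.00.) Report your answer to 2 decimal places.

Molar mass = 1(12.01) + 2(1.008) + 3(16.00) = 62.026 g/mol
Mass of C per mole = 1 × 12.01 = 12.010 g
% C = 12.010 / 62.026 × 100 = 19.36%

19.36%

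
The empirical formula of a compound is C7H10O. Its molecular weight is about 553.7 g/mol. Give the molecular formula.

C35H50O5

Empirical-formula mass = 110.15 g/mol
n = 553.7 / 110.15 = 5.03 ≈ 5
Molecular formula = (C7H10O)5 = C35H50O5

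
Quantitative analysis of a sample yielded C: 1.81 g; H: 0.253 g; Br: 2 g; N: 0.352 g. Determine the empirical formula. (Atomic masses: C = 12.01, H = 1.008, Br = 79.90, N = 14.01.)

C6H10BrN

n(C) = 1.81/12.01 = 0.1507, n(H) = 0.253/1.008 = 0.251, n(Br) = 2/79.90 = 0.02503, n(N) = 0.352/14.01 = 0.02512
Smallest is Br at 0.02503 mol; normalising gives C 6.021, H 10.027, Br 1.000, N 1.004
≈ 6:10:1:1 → C6H10BrN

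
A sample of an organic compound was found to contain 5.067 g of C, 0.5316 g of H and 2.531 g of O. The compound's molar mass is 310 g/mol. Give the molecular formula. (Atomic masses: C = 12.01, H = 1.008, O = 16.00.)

C16H20O6

Moles — C: 5.067 / 12.01 = 0.4219 mol; H: 0.5316 / 1.008 = 0.5274 mol; O: 2.531 / 16.00 = 0.1582 mol
Divide by the smallest (0.1582 mol O): C 2.667, H 3.334, O 1.000
Multiply by 3: C 8.00, H 10.00, O 3.00 → C8H10O3
Empirical-formula mass = 154.16 g/mol
n = 310 / 154.16 = 2.01 ≈ 2
Molecular formula = (C8H10O3)×2 = C16H20O6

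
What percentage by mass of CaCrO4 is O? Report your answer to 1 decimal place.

41.0%

Molar mass = 1(40.08) + 1(52.00) + 4(16.00) = 156.080 g/mol
Mass of O per mole = 4 × 16.00 = 64.000 g
% O = 64.000 / 156.080 × 100 = 41.0%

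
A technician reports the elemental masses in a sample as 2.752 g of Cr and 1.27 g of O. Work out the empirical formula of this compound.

Cr2O3

Cr: 2.752 g ÷ 52.00 g/mol = 0.05292 mol
O: 1.27 g ÷ 16.00 g/mol = 0.07938 mol
Ratios (÷ 0.05292): Cr 1.000, O 1.500
×2: Cr 2.00, O 3.00 → Cr2O3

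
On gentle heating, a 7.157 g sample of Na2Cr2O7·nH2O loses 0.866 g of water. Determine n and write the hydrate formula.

Mass of anhydrous Na2Cr2O7 = 7.157 − 0.866 = 6.291 g
mol H2O = 0.866 / 18.02 = 0.04806
Molar mass of Na2Cr2O7 = 261.98 g/mol → mol Na2Cr2O7 = 6.291 / 261.98 = 0.02401
n = 0.04806 / 0.02401 = 2.00 ≈ 2 → Na2Cr2O7·2H2O

Na2Cr2O7·2H2O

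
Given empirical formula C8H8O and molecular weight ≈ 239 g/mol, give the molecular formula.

C16H16O2

Empirical-formula mass = 120.14 g/mol
n = 239 / 120.14 = 1.99 ≈ 2
Molecular formula = (C8H8O)2 = C16H16O2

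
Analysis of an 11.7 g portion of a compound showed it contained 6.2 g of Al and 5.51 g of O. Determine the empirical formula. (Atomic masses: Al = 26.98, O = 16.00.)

Al2O3

Al: 6.2 g ÷ 26.98 g/mol = 0.2298 mol
O: 5.51 g ÷ 16.00 g/mol = 0.3444 mol
Ratios (÷ 0.2298): Al 1.000, O 1.499
Multiply by 2: Al 2.00, O 3.00 → Al2O3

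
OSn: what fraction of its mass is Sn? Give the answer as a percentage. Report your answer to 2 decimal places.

Molar mass = 1(16.00) + 1(118.71) = 134.710 g/mol
Mass of Sn per mole = 1 × 118.71 = 118.710 g
% Sn = 118.710 / 134.710 × 100 = 88.12%

88.12%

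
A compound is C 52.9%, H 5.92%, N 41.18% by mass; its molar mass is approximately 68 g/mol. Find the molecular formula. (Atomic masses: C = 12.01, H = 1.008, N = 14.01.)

Assume 100 g: 52.9 g C, 5.92 g H, 41.18 g N.
n(C) = 52.9/12.01 = 4.405, n(H) = 5.92/1.008 = 5.873, n(N) = 41.18/14.01 = 2.939
Smallest is N at 2.939 mol; normalising gives C 1.499, H 1.998, N 1.000
Scaling by 2: C 3.00, H 4.00, N 2.00 → C3H4N2
Empirical-formula mass = 68.08 g/mol
n = 68 / 68.08 = 1.00 ≈ 1
Molecular formula = empirical formula = C3H4N2

C3H4N2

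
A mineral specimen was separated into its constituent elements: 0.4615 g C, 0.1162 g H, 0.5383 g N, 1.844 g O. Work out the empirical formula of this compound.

CH3NO3

C: 0.4615 g ÷ 12.01 g/mol = 0.03843 mol
H: 0.1162 g ÷ 1.008 g/mol = 0.1153 mol
N: 0.5383 g ÷ 14.01 g/mol = 0.03842 mol
O: 1.844 g ÷ 16.00 g/mol = 0.1153 mol
Smallest is N at 0.03842 mol; normalising gives C 1.000, H 3.000, N 1.000, O 3.000
→ CH3NO3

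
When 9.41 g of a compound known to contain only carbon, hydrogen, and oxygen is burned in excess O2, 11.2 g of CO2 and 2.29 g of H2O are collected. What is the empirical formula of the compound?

mol C = 11.2 / 44.01 = 0.2545; mass C = 0.2545 × 12.01 = 3.056 g
mol H = 2 × (2.29 / 18.02) = 0.2542; mass H = 0.2542 × 1.008 = 0.2562 g
mass O = 9.41 − (3.313) = 6.097 g → mol O = 0.3811
Smallest is H at 0.2542 mol; normalising gives C 1.001, H 1.000, O 1.499
Scaling by 2: C 2.00, H 2.00, O 3.00 → C2H2O3

C2H2O3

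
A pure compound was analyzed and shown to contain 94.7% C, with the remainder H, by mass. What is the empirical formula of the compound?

Assume 100 g: 94.7 g C, 5.3 g H.
C: 94.7 g ÷ 12.01 g/mol = 7.885 mol
H: 5.3 g ÷ 1.008 g/mol = 5.258 mol
Divide by the smallest (5.258 mol H): C 1.500, H 1.000
Multiply by 2: C 3.00, H 2.00 → C3H2

C3H2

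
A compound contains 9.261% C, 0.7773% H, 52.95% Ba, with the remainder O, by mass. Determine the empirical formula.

C2H2BaO6

Assume 100 g: 9.261 g C, 0.7773 g H, 52.95 g Ba, 37.012 g O.
C: 9.261 g ÷ 12.01 g/mol = 0.7711 mol
H: 0.7773 g ÷ 1.008 g/mol = 0.7711 mol
Ba: 52.95 g ÷ 137.33 g/mol = 0.3856 mol
O: 37.012 g ÷ 16.00 g/mol = 2.313 mol
Divide by the smallest (0.3856 mol Ba): C 2.000, H 2.000, Ba 1.000, O 6.000
≈ 2:2:1:6 → C2H2BaO6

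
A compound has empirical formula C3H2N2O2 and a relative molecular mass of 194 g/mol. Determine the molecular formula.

C6H4N4O4

Empirical-formula mass = 98.07 g/mol
n = 194 / 98.07 = 1.98 ≈ 2
Molecular formula = (C3H2N2O2)2 = C6H4N4O4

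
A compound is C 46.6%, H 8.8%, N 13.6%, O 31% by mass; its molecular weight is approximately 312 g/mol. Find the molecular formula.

Assume 100 g: 46.6 g C, 8.8 g H, 13.6 g N, 31 g O.
n(C) = 46.6/12.01 = 3.88, n(H) = 8.8/1.008 = 8.73, n(N) = 13.6/14.01 = 0.9707, n(O) = 31/16.00 = 1.938
Smallest is N at 0.9707 mol; normalising gives C 3.997, H 8.993, N 1.000, O 1.996
≈ 4:9:1:2 → C4H9NO2
Empirical-formula mass = 103.12 g/mol
n = 312 / 103.12 = 3.03 ≈ 3
Molecular formula = (C4H9NO2)×3 = C12H27N3O6

C12H27N3O6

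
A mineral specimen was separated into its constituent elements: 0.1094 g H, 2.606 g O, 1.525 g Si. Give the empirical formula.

Moles — H: 0.1094 / 1.008 = 0.1085 mol; O: 2.606 / 16.00 = 0.1629 mol; Si: 1.525 / 28.09 = 0.05429 mol
Ratios (÷ 0.05429): H 1.999, O 3.000, Si 1.000
≈ 2:3:1 → H2O3Si

H2O3Si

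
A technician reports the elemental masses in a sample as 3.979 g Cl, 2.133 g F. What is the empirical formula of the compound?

Cl: 3.979 g ÷ 35.45 g/mol = 0.1122 mol
F: 2.133 g ÷ 19.00 g/mol = 0.1123 mol
Divide by the smallest (0.1122 mol Cl): Cl 1.000, F 1.000
≈ 1:1 → ClF

ClF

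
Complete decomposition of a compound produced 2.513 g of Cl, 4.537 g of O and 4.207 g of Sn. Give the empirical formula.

Cl2O8Sn

Moles — Cl: 2.513 / 35.45 = 0.07089 mol; O: 4.537 / 16.00 = 0.2836 mol; Sn: 4.207 / 118.71 = 0.03544 mol
Ratios (÷ 0.03544): Cl 2.000, O 8.001, Sn 1.000
Ratio ≈ 2:8:1, so the empirical formula is Cl2O8Sn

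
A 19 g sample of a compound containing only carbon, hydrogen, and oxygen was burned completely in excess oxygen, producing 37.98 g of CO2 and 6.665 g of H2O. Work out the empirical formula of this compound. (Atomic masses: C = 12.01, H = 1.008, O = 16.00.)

mol C = 37.98 / 44.01 = 0.8630; mass C = 0.8630 × 12.01 = 10.36 g
mol H = 2 × (6.665 / 18.02) = 0.7397; mass H = 0.7397 × 1.008 = 0.7457 g
mass O = 19 − (11.11) = 7.890 g → mol O = 0.4931
Ratios (÷ 0.4931): C 1.750, H 1.500, O 1.000
×4: C 7.00, H 6.00, O 4.00 → C7H6O4

C7H6O4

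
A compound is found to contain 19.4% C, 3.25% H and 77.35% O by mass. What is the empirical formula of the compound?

CH2O3

Assume 100 g: 19.4 g C, 3.25 g H, 77.35 g O.
C: 19.4 g ÷ 12.01 g/mol = 1.615 mol
H: 3.25 g ÷ 1.008 g/mol = 3.224 mol
O: 77.35 g ÷ 16.00 g/mol = 4.834 mol
Divide by the smallest (1.615 mol C): C 1.000, H 1.996, O 2.993
≈ 1:2:3 → CH2O3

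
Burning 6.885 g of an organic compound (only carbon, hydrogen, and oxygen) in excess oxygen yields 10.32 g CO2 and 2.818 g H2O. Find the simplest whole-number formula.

mol C = 10.32 / 44.01 = 0.2345; mass C = 0.2345 × 12.01 = 2.816 g
mol H = 2 × (2.818 / 18.02) = 0.3128; mass H = 0.3128 × 1.008 = 0.3153 g
mass O = 6.885 − (3.132) = 3.753 g → mol O = 0.2346
Ratios (÷ 0.2345): C 1.000, H 1.334, O 1.000
Scaling by 3: C 3.00, H 4.00, O 3.00 → C3H4O3

C3H4O3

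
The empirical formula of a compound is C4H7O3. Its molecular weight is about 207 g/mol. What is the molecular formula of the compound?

C8H14O6

Empirical-formula mass = 103.10 g/mol
n = 207 / 103.10 = 2.01 ≈ 2
Molecular formula = (C4H7O3)2 = C8H14O6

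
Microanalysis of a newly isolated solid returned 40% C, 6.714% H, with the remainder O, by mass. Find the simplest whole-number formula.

Assume 100 g: 40 g C, 6.714 g H, 53.286 g O.
C: 40 g ÷ 12.01 g/mol = 3.331 mol
H: 6.714 g ÷ 1.008 g/mol = 6.661 mol
O: 53.286 g ÷ 16.00 g/mol = 3.33 mol
Smallest is O at 3.33 mol; normalising gives C 1.000, H 2.000, O 1.000
≈ 1:2:1 → CH2O

CH2O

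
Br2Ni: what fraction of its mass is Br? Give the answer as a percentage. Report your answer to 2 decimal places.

73.14%

Molar mass = 2(79.90) + 1(58.69) = 218.490 g/mol
Mass of Br per mole = 2 × 79.90 = 159.800 g
% Br = 159.800 / 218.490 × 100 = 73.14%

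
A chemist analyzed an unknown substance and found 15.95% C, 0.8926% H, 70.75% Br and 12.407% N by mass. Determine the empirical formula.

Assume 100 g: 15.95 g C, 0.8926 g H, 70.75 g Br, 12.407 g N.
n(C) = 15.95/12.01 = 1.328, n(H) = 0.8926/1.008 = 0.8855, n(Br) = 70.75/79.90 = 0.8855, n(N) = 12.407/14.01 = 0.8856
Divide by the smallest (0.8855 mol Br): C 1.500, H 1.000, Br 1.000, N 1.000
×2: C 3.00, H 2.00, Br 2.00, N 2.00 → C3H2Br2N2

C3H2Br2N2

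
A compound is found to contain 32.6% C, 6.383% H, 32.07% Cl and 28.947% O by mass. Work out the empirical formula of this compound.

Assume 100 g: 32.6 g C, 6.383 g H, 32.07 g Cl, 28.947 g O.
Moles — C: 32.6 / 12.01 = 2.714 mol; H: 6.383 / 1.008 = 6.332 mol; Cl: 32.07 / 35.45 = 0.9047 mol; O: 28.947 / 16.00 = 1.809 mol
Divide by the smallest (0.9047 mol Cl): C 3.000, H 7.000, Cl 1.000, O 2.000
→ C3H7ClO2

C3H7ClO2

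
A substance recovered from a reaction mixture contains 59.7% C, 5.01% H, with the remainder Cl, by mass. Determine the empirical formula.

Assume 100 g: 59.7 g C, 5.01 g H, 35.29 g Cl.
n(C) = 59.7/12.01 = 4.971, n(H) = 5.01/1.008 = 4.97, n(Cl) = 35.29/35.45 = 0.9955
Ratios (÷ 0.9955): C 4.993, H 4.993, Cl 1.000
≈ 5:5:1 → C5H5Cl

C5H5Cl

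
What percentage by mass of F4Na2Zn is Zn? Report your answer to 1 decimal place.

Molar mass = 4(19.00) + 2(22.99) + 1(65.38) = 187.360 g/mol
Mass of Zn per mole = 1 × 65.38 = 65.380 g
% Zn = 65.380 / 187.360 × 100 = 34.9%

34.9%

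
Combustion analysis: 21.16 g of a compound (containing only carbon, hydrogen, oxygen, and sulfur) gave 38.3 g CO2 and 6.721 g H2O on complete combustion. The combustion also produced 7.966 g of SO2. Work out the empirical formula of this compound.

C7H6O3S

mol C = 38.3 / 44.01 = 0.8703; mass C = 0.8703 × 12.01 = 10.45 g
mol H = 2 × (6.721 / 18.02) = 0.7459; mass H = 0.7459 × 1.008 = 0.7519 g
mol S = 7.966 / 64.07 = 0.1243; mass S = 3.987 g
mass O = 21.16 − (15.19) = 5.969 g → mol O = 0.3731
Smallest is S at 0.1243 mol; normalising gives C 6.999, H 6.000, O 3.000, S 1.000
→ C7H6O3S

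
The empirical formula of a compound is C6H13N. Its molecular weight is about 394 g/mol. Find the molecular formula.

C24H52N4

Empirical-formula mass = 99.17 g/mol
n = 394 / 99.17 = 3.97 ≈ 4
Molecular formula = (C6H13N)4 = C24H52N4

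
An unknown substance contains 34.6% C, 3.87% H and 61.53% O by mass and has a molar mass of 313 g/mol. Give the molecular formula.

Assume 100 g: 34.6 g C, 3.87 g H, 61.53 g O.
C: 34.6 g ÷ 12.01 g/mol = 2.881 mol
H: 3.87 g ÷ 1.008 g/mol = 3.839 mol
O: 61.53 g ÷ 16.00 g/mol = 3.846 mol
Divide by the smallest (2.881 mol C): C 1.000, H 1.333, O 1.335
Multiply by 3: C 3.00, H 4.00, O 4.00 → C3H4O4
Empirical-formula mass = 104.06 g/mol
n = 313 / 104.06 = 3.01 ≈ 3
Molecular formula = (C3H4O4)×3 = C9H12O12

C9H12O12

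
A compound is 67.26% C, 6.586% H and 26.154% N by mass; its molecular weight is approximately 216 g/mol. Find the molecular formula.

C12H14N4

Assume 100 g: 67.26 g C, 6.586 g H, 26.154 g N.
C: 67.26 g ÷ 12.01 g/mol = 5.6 mol
H: 6.586 g ÷ 1.008 g/mol = 6.534 mol
N: 26.154 g ÷ 14.01 g/mol = 1.867 mol
Divide by the smallest (1.867 mol N): C 3.000, H 3.500, N 1.000
×2: C 6.00, H 7.00, N 2.00 → C6H7N2
Empirical-formula mass = 107.14 g/mol
n = 216 / 107.14 = 2.02 ≈ 2
Molecular formula = (C6H7N2)×2 = C12H14N4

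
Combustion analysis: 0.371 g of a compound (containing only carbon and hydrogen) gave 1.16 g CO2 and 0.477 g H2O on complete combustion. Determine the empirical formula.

CH2

mol C = 1.16 / 44.01 = 0.02636; mass C = 0.02636 × 12.01 = 0.3166 g
mol H = 2 × (0.477 / 18.02) = 0.05294; mass H = 0.05294 × 1.008 = 0.05336 g
Smallest is C at 0.02636 mol; normalising gives C 1.000, H 2.009
Ratio ≈ 1:2, so the empirical formula is CH2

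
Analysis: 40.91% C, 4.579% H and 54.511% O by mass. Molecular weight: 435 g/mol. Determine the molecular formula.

Assume 100 g: 40.91 g C, 4.579 g H, 54.511 g O.
n(C) = 40.91/12.01 = 3.406, n(H) = 4.579/1.008 = 4.543, n(O) = 54.511/16.00 = 3.407
Smallest is C at 3.406 mol; normalising gives C 1.000, H 1.334, O 1.000
Multiply by 3: C 3.00, H 4.00, O 3.00 → C3H4O3
Empirical-formula mass = 88.06 g/mol
n = 435 / 88.06 = 4.94 ≈ 5
Molecular formula = (C3H4O3)×5 = C15H20O15

C15H20O15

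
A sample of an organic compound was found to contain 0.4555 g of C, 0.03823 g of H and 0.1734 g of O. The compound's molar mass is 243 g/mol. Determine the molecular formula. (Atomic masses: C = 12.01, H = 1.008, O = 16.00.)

C: 0.4555 g ÷ 12.01 g/mol = 0.03793 mol
H: 0.03823 g ÷ 1.008 g/mol = 0.03793 mol
O: 0.1734 g ÷ 16.00 g/mol = 0.01084 mol
Ratios (÷ 0.01084): C 3.500, H 3.500, O 1.000
×2: C 7.00, H 7.00, O 2.00 → C7H7O2
Empirical-formula mass = 123.13 g/mol
n = 243 / 123.13 = 1.97 ≈ 2
Molecular formula = (C7H7O2)×2 = C14H14O4

C14H14O4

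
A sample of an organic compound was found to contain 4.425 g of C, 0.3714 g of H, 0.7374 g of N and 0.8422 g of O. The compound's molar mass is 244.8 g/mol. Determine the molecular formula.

C14H14N2O2

n(C) = 4.425/12.01 = 0.3684, n(H) = 0.3714/1.008 = 0.3685, n(N) = 0.7374/14.01 = 0.05263, n(O) = 0.8422/16.00 = 0.05264
Divide by the smallest (0.05263 mol N): C 7.000, H 7.000, N 1.000, O 1.000
≈ 7:7:1:1 → C7H7NO
Empirical-formula mass = 121.14 g/mol
n = 244.8 / 121.14 = 2.02 ≈ 2
Molecular formula = (C7H7NO)×2 = C14H14N2O2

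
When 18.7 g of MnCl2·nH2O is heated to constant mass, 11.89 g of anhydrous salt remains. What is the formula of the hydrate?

MnCl2·4H2O

Mass of water lost = 18.7 − 11.89 = 6.81 g → 6.81 / 18.02 = 0.3779 mol H2O
Molar mass of MnCl2 = 125.84 g/mol → mol MnCl2 = 11.89 / 125.84 = 0.09449
n = 0.3779 / 0.09449 = 4.00 ≈ 4 → MnCl2·4H2O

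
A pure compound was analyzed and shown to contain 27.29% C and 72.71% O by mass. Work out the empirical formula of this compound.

CO2

Assume 100 g: 27.29 g C, 72.71 g O.
n(C) = 27.29/12.01 = 2.272, n(O) = 72.71/16.00 = 4.544
Ratios (÷ 2.272): C 1.000, O 2.000
≈ 1:2 → CO2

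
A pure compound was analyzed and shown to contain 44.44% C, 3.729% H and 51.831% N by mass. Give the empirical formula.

Assume 100 g: 44.44 g C, 3.729 g H, 51.831 g N.
Moles — C: 44.44 / 12.01 = 3.7 mol; H: 3.729 / 1.008 = 3.699 mol; N: 51.831 / 14.01 = 3.7 mol
Divide by the smallest (3.699 mol H): C 1.000, H 1.000, N 1.000
Ratio ≈ 1:1:1, so the empirical formula is CHN

CHN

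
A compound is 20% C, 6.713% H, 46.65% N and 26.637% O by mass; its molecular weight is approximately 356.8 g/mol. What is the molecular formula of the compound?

Assume 100 g: 20 g C, 6.713 g H, 46.65 g N, 26.637 g O.
n(C) = 20/12.01 = 1.665, n(H) = 6.713/1.008 = 6.66, n(N) = 46.65/14.01 = 3.33, n(O) = 26.637/16.00 = 1.665
Ratios (÷ 1.665): C 1.000, H 4.000, N 2.000, O 1.000
≈ 1:4:2:1 → CH4N2O
Empirical-formula mass = 60.06 g/mol
n = 356.8 / 60.06 = 5.94 ≈ 6
Molecular formula = (CH4N2O)×6 = C6H24N12O6

C6H24N12O6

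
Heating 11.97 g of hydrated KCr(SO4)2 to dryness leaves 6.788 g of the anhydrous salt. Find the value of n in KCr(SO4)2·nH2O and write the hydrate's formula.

KCr(SO4)2·12H2O

Mass of water lost = 11.97 − 6.788 = 5.182 g → 5.182 / 18.02 = 0.2876 mol H2O
Molar mass of KCr(SO4)2 = 283.24 g/mol → mol KCr(SO4)2 = 6.788 / 283.24 = 0.02397
n = 0.2876 / 0.02397 = 12.00 ≈ 12 → KCr(SO4)2·12H2O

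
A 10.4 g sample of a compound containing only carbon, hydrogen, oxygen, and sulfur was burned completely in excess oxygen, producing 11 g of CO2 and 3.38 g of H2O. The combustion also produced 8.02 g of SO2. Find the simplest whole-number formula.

mol C = 11 / 44.01 = 0.2499; mass C = 0.2499 × 12.01 = 3.002 g
mol H = 2 × (3.38 / 18.02) = 0.3751; mass H = 0.3751 × 1.008 = 0.3781 g
mol S = 8.02 / 64.07 = 0.1252; mass S = 4.014 g
mass O = 10.4 − (7.394) = 3.006 g → mol O = 0.1879
Ratios (÷ 0.1252): C 1.997, H 2.997, O 1.501, S 1.000
Scaling by 2: C 3.99, H 5.99, O 3.00, S 2.00 → C4H6O3S2

C4H6O3S2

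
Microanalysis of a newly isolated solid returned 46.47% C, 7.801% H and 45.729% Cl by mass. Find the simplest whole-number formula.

C3H6Cl

Assume 100 g: 46.47 g C, 7.801 g H, 45.729 g Cl.
n(C) = 46.47/12.01 = 3.869, n(H) = 7.801/1.008 = 7.739, n(Cl) = 45.729/35.45 = 1.29
Ratios (÷ 1.29): C 3.000, H 5.999, Cl 1.000
→ C3H6Cl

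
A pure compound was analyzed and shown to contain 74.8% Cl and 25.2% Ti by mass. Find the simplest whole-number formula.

Cl4Ti

Assume 100 g: 74.8 g Cl, 25.2 g Ti.
n(Cl) = 74.8/35.45 = 2.11, n(Ti) = 25.2/47.87 = 0.5264
Smallest is Ti at 0.5264 mol; normalising gives Cl 4.008, Ti 1.000
≈ 4:1 → Cl4Ti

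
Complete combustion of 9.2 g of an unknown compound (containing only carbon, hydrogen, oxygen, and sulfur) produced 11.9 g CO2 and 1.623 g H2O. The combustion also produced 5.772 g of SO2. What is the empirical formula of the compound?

C3H2O2S

mol C = 11.9 / 44.01 = 0.2704; mass C = 0.2704 × 12.01 = 3.247 g
mol H = 2 × (1.623 / 18.02) = 0.1801; mass H = 0.1801 × 1.008 = 0.1816 g
mol S = 5.772 / 64.07 = 0.09009; mass S = 2.889 g
mass O = 9.2 − (6.318) = 2.882 g → mol O = 0.1801
Smallest is S at 0.09009 mol; normalising gives C 3.001, H 2.000, O 1.999, S 1.000
→ C3H2O2S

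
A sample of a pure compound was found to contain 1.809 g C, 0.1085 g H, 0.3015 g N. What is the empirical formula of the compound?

Moles — C: 1.809 / 12.01 = 0.1506 mol; H: 0.1085 / 1.008 = 0.1076 mol; N: 0.3015 / 14.01 = 0.02152 mol
Smallest is N at 0.02152 mol; normalising gives C 6.999, H 5.002, N 1.000
≈ 7:5:1 → C7H5N

C7H5N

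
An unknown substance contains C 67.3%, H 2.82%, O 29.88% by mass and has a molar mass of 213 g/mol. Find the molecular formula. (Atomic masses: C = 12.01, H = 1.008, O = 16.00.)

C12H6O4

Assume 100 g: 67.3 g C, 2.82 g H, 29.88 g O.
Moles — C: 67.3 / 12.01 = 5.604 mol; H: 2.82 / 1.008 = 2.798 mol; O: 29.88 / 16.00 = 1.867 mol
Divide by the smallest (1.867 mol O): C 3.001, H 1.498, O 1.000
×2: C 6.00, H 3.00, O 2.00 → C6H3O2
Empirical-formula mass = 107.08 g/mol
n = 213 / 107.08 = 1.99 ≈ 2
Molecular formula = (C6H3O2)×2 = C12H6O4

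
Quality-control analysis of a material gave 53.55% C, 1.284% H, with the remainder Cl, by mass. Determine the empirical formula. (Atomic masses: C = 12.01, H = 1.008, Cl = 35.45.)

Assume 100 g: 53.55 g C, 1.284 g H, 45.166 g Cl.
n(C) = 53.55/12.01 = 4.459, n(H) = 1.284/1.008 = 1.274, n(Cl) = 45.166/35.45 = 1.274
Smallest is H at 1.274 mol; normalising gives C 3.500, H 1.000, Cl 1.000
×2: C 7.00, H 2.00, Cl 2.00 → C7H2Cl2

C7H2Cl2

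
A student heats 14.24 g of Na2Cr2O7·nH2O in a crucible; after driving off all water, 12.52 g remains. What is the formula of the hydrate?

Na2Cr2O7·2H2O

Mass of water lost = 14.24 − 12.52 = 1.72 g → 1.72 / 18.02 = 0.09545 mol H2O
Molar mass of Na2Cr2O7 = 261.98 g/mol → mol Na2Cr2O7 = 12.52 / 261.98 = 0.04779
n = 0.09545 / 0.04779 = 2.00 ≈ 2 → Na2Cr2O7·2H2O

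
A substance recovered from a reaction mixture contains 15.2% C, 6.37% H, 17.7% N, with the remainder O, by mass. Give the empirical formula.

Assume 100 g: 15.2 g C, 6.37 g H, 17.7 g N, 60.73 g O.
Moles — C: 15.2 / 12.01 = 1.266 mol; H: 6.37 / 1.008 = 6.319 mol; N: 17.7 / 14.01 = 1.263 mol; O: 60.73 / 16.00 = 3.796 mol
Smallest is N at 1.263 mol; normalising gives C 1.002, H 5.002, N 1.000, O 3.004
→ CH5NO3

CH5NO3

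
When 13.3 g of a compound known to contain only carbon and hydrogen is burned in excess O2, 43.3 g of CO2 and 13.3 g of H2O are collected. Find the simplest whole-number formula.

mol C = 43.3 / 44.01 = 0.9839; mass C = 0.9839 × 12.01 = 11.82 g
mol H = 2 × (13.3 / 18.02) = 1.476; mass H = 1.476 × 1.008 = 1.488 g
Ratios (÷ 0.9839): C 1.000, H 1.500
×2: C 2.00, H 3.00 → C2H3

C2H3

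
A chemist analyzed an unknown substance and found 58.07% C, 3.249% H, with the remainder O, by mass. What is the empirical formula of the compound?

C6H4O3

Assume 100 g: 58.07 g C, 3.249 g H, 38.681 g O.
C: 58.07 g ÷ 12.01 g/mol = 4.835 mol
H: 3.249 g ÷ 1.008 g/mol = 3.223 mol
O: 38.681 g ÷ 16.00 g/mol = 2.418 mol
Smallest is O at 2.418 mol; normalising gives C 2.000, H 1.333, O 1.000
Multiply by 3: C 6.00, H 4.00, O 3.00 → C6H4O3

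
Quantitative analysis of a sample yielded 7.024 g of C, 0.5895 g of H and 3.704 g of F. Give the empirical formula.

C3H3F

n(C) = 7.024/12.01 = 0.5848, n(H) = 0.5895/1.008 = 0.5848, n(F) = 3.704/19.00 = 0.1949
Ratios (÷ 0.1949): C 3.000, H 3.000, F 1.000
→ C3H3F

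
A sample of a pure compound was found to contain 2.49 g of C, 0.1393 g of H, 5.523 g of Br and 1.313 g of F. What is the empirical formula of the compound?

C: 2.49 g ÷ 12.01 g/mol = 0.2073 mol
H: 0.1393 g ÷ 1.008 g/mol = 0.1382 mol
Br: 5.523 g ÷ 79.90 g/mol = 0.06912 mol
F: 1.313 g ÷ 19.00 g/mol = 0.06911 mol
Smallest is F at 0.06911 mol; normalising gives C 3.000, H 2.000, Br 1.000, F 1.000
≈ 3:2:1:1 → C3H2BrF

C3H2BrF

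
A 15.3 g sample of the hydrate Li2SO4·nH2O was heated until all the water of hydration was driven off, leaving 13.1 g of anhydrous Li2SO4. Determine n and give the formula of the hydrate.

Li2SO4·H2O

Mass of water lost = 15.3 − 13.1 = 2.2 g → 2.2 / 18.02 = 0.1221 mol H2O
Molar mass of Li2SO4 = 109.95 g/mol → mol Li2SO4 = 13.1 / 109.95 = 0.1191
n = 0.1221 / 0.1191 = 1.02 ≈ 1 → Li2SO4·H2O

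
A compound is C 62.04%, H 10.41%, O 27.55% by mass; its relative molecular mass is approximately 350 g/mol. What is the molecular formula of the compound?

Assume 100 g: 62.04 g C, 10.41 g H, 27.55 g O.
Moles — C: 62.04 / 12.01 = 5.166 mol; H: 10.41 / 1.008 = 10.33 mol; O: 27.55 / 16.00 = 1.722 mol
Smallest is O at 1.722 mol; normalising gives C 3.000, H 5.998, O 1.000
→ C3H6O
Empirical-formula mass = 58.08 g/mol
n = 350 / 58.08 = 6.03 ≈ 6
Molecular formula = (C3H6O)×6 = C18H36O6

C18H36O6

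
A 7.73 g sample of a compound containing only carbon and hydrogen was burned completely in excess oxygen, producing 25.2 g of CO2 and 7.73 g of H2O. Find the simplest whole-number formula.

mol C = 25.2 / 44.01 = 0.5726; mass C = 0.5726 × 12.01 = 6.877 g
mol H = 2 × (7.73 / 18.02) = 0.8579; mass H = 0.8579 × 1.008 = 0.8648 g
Ratios (÷ 0.5726): C 1.000, H 1.498
Scaling by 2: C 2.00, H 3.00 → C2H3

C2H3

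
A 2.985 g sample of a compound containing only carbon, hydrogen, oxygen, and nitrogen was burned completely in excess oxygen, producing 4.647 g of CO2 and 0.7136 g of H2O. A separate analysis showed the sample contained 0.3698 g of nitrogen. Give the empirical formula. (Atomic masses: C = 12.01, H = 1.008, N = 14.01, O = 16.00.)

mol C = 4.647 / 44.01 = 0.1056; mass C = 0.1056 × 12.01 = 1.268 g
mol H = 2 × (0.7136 / 18.02) = 0.07920; mass H = 0.07920 × 1.008 = 0.07983 g
mol N = 0.3698 / 14.01 = 0.02640
mass O = 2.985 − (1.718) = 1.267 g → mol O = 0.07920
Ratios (÷ 0.0264): C 4.000, H 3.001, N 1.000, O 3.001
Ratio ≈ 4:3:1:3, so the empirical formula is C4H3NO3

C4H3NO3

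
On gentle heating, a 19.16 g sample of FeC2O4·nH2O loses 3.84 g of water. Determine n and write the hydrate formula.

FeC2O4·2H2O

Mass of anhydrous FeC2O4 = 19.16 − 3.84 = 15.32 g
mol H2O = 3.84 / 18.02 = 0.2131
Molar mass of FeC2O4 = 143.87 g/mol → mol FeC2O4 = 15.32 / 143.87 = 0.1065
n = 0.2131 / 0.1065 = 2.00 ≈ 2 → FeC2O4·2H2O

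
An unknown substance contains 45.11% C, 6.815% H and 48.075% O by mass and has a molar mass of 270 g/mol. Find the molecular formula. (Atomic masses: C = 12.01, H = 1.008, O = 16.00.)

C10H18O8

Assume 100 g: 45.11 g C, 6.815 g H, 48.075 g O.
n(C) = 45.11/12.01 = 3.756, n(H) = 6.815/1.008 = 6.761, n(O) = 48.075/16.00 = 3.005
Divide by the smallest (3.005 mol O): C 1.250, H 2.250, O 1.000
Scaling by 4: C 5.00, H 9.00, O 4.00 → C5H9O4
Empirical-formula mass = 133.12 g/mol
n = 270 / 133.12 = 2.03 ≈ 2
Molecular formula = (C5H9O4)×2 = C10H18O8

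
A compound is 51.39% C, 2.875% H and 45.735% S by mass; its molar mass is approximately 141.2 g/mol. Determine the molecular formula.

C6H4S2

Assume 100 g: 51.39 g C, 2.875 g H, 45.735 g S.
n(C) = 51.39/12.01 = 4.279, n(H) = 2.875/1.008 = 2.852, n(S) = 45.735/32.07 = 1.426
Ratios (÷ 1.426): C 3.000, H 2.000, S 1.000
→ C3H2S
Empirical-formula mass = 70.12 g/mol
n = 141.2 / 70.12 = 2.01 ≈ 2
Molecular formula = (C3H2S)×2 = C6H4S2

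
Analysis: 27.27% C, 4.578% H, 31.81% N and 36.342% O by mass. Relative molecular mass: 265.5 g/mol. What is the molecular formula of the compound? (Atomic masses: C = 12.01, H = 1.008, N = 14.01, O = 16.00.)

C6H12N6O6

Assume 100 g: 27.27 g C, 4.578 g H, 31.81 g N, 36.342 g O.
Moles — C: 27.27 / 12.01 = 2.271 mol; H: 4.578 / 1.008 = 4.542 mol; N: 31.81 / 14.01 = 2.271 mol; O: 36.342 / 16.00 = 2.271 mol
Smallest is N at 2.271 mol; normalising gives C 1.000, H 2.000, N 1.000, O 1.000
≈ 1:2:1:1 → CH2NO
Empirical-formula mass = 44.04 g/mol
n = 265.5 / 44.04 = 6.03 ≈ 6
Molecular formula = (CH2NO)×6 = C6H12N6O6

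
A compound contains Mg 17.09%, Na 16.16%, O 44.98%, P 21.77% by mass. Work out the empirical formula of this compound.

Assume 100 g: 17.09 g Mg, 16.16 g Na, 44.98 g O, 21.77 g P.
n(Mg) = 17.09/24.31 = 0.703, n(Na) = 16.16/22.99 = 0.7029, n(O) = 44.98/16.00 = 2.811, n(P) = 21.77/30.97 = 0.7029
Smallest is Na at 0.7029 mol; normalising gives Mg 1.000, Na 1.000, O 3.999, P 1.000
→ MgNaO4P

MgNaO4P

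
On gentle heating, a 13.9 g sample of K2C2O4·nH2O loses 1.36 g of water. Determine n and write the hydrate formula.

K2C2O4·H2O

Mass of anhydrous K2C2O4 = 13.9 − 1.36 = 12.54 g
mol H2O = 1.36 / 18.02 = 0.07547
Molar mass of K2C2O4 = 166.22 g/mol → mol K2C2O4 = 12.54 / 166.22 = 0.07544
n = 0.07547 / 0.07544 = 1.00 ≈ 1 → K2C2O4·H2O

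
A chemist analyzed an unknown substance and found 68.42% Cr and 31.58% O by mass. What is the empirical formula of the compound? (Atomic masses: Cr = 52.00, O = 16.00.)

Cr2O3

Assume 100 g: 68.42 g Cr, 31.58 g O.
Moles — Cr: 68.42 / 52.00 = 1.316 mol; O: 31.58 / 16.00 = 1.974 mol
Smallest is Cr at 1.316 mol; normalising gives Cr 1.000, O 1.500
Scaling by 2: Cr 2.00, O 3.00 → Cr2O3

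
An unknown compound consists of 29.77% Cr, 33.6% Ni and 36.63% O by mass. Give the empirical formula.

CrNiO4

Assume 100 g: 29.77 g Cr, 33.6 g Ni, 36.63 g O.
Cr: 29.77 g ÷ 52.00 g/mol = 0.5725 mol
Ni: 33.6 g ÷ 58.69 g/mol = 0.5725 mol
O: 36.63 g ÷ 16.00 g/mol = 2.289 mol
Ratios (÷ 0.5725): Cr 1.000, Ni 1.000, O 3.999
→ CrNiO4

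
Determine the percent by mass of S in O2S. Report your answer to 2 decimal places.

Molar mass = 2(16.00) + 1(32.07) = 64.070 g/mol
Mass of S per mole = 1 × 32.07 = 32.070 g
% S = 32.070 / 64.070 × 100 = 50.05%

50.05%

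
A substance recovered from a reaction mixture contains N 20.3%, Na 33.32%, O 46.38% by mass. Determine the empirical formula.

Assume 100 g: 20.3 g N, 33.32 g Na, 46.38 g O.
Moles — N: 20.3 / 14.01 = 1.449 mol; Na: 33.32 / 22.99 = 1.449 mol; O: 46.38 / 16.00 = 2.899 mol
Smallest is N at 1.449 mol; normalising gives N 1.000, Na 1.000, O 2.001
≈ 1:1:2 → NNaO2

NNaO2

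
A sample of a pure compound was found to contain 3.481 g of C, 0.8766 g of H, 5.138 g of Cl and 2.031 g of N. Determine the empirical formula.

C2H6ClN

n(C) = 3.481/12.01 = 0.2898, n(H) = 0.8766/1.008 = 0.8696, n(Cl) = 5.138/35.45 = 0.1449, n(N) = 2.031/14.01 = 0.145
Smallest is Cl at 0.1449 mol; normalising gives C 2.000, H 6.000, Cl 1.000, N 1.000
→ C2H6ClN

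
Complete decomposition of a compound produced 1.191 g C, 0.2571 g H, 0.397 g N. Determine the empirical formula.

C7H18N2

n(C) = 1.191/12.01 = 0.09917, n(H) = 0.2571/1.008 = 0.2551, n(N) = 0.397/14.01 = 0.02834
Smallest is N at 0.02834 mol; normalising gives C 3.500, H 9.001, N 1.000
Multiply by 2: C 7.00, H 18.00, N 2.00 → C7H18N2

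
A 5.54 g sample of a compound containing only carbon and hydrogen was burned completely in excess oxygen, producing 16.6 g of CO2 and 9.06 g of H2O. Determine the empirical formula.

mol C = 16.6 / 44.01 = 0.3772; mass C = 0.3772 × 12.01 = 4.530 g
mol H = 2 × (9.06 / 18.02) = 1.006; mass H = 1.006 × 1.008 = 1.014 g
Ratios (÷ 0.3772): C 1.000, H 2.666
Multiply by 3: C 3.00, H 8.00 → C3H8

C3H8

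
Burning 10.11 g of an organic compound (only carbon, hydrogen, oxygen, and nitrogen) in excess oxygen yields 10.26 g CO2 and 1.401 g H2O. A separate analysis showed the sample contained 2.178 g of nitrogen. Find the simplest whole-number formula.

mol C = 10.26 / 44.01 = 0.2331; mass C = 0.2331 × 12.01 = 2.800 g
mol H = 2 × (1.401 / 18.02) = 0.1555; mass H = 0.1555 × 1.008 = 0.1567 g
mol N = 2.178 / 14.01 = 0.1555
mass O = 10.11 − (5.135) = 4.975 g → mol O = 0.3110
Divide by the smallest (0.1555 mol N): C 1.500, H 1.000, N 1.000, O 2.000
Multiply by 2: C 3.00, H 2.00, N 2.00, O 4.00 → C3H2N2O4

C3H2N2O4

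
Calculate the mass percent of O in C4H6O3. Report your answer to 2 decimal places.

47.02%

Molar mass = 4(12.01) + 6(1.008) + 3(16.00) = 102.088 g/mol
Mass of O per mole = 3 × 16.00 = 48.000 g
% O = 48.000 / 102.088 × 100 = 47.02%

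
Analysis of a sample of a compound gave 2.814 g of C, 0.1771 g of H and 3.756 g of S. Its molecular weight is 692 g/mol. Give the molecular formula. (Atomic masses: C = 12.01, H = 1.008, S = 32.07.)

C: 2.814 g ÷ 12.01 g/mol = 0.2343 mol
H: 0.1771 g ÷ 1.008 g/mol = 0.1757 mol
S: 3.756 g ÷ 32.07 g/mol = 0.1171 mol
Ratios (÷ 0.1171): C 2.001, H 1.500, S 1.000
×2: C 4.00, H 3.00, S 2.00 → C4H3S2
Empirical-formula mass = 115.20 g/mol
n = 692 / 115.20 = 6.01 ≈ 6
Molecular formula = (C4H3S2)×6 = C24H18S12

C24H18S12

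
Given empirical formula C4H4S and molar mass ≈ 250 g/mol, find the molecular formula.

C12H12S3

Empirical-formula mass = 84.14 g/mol
n = 250 / 84.14 = 2.97 ≈ 3
Molecular formula = (C4H4S)3 = C12H12S3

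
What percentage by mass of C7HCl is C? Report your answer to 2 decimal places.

69.75%

Molar mass = 7(12.01) + 1(1.008) + 1(35.45) = 120.528 g/mol
Mass of C per mole = 7 × 12.01 = 84.070 g
% C = 84.070 / 120.528 × 100 = 69.75%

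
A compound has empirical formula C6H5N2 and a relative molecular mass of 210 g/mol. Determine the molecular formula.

C12H10N4

Empirical-formula mass = 105.12 g/mol
n = 210 / 105.12 = 2.00 ≈ 2
Molecular formula = (C6H5N2)2 = C12H10N4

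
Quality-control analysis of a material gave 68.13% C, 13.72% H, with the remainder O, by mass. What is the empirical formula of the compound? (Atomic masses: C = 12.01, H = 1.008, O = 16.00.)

C5H12O

Assume 100 g: 68.13 g C, 13.72 g H, 18.15 g O.
C: 68.13 g ÷ 12.01 g/mol = 5.673 mol
H: 13.72 g ÷ 1.008 g/mol = 13.61 mol
O: 18.15 g ÷ 16.00 g/mol = 1.134 mol
Smallest is O at 1.134 mol; normalising gives C 5.001, H 11.999, O 1.000
Ratio ≈ 5:12:1, so the empirical formula is C5H12O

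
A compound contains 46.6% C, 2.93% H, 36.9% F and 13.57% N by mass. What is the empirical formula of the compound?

C4H3F2N

Assume 100 g: 46.6 g C, 2.93 g H, 36.9 g F, 13.57 g N.
C: 46.6 g ÷ 12.01 g/mol = 3.88 mol
H: 2.93 g ÷ 1.008 g/mol = 2.907 mol
F: 36.9 g ÷ 19.00 g/mol = 1.942 mol
N: 13.57 g ÷ 14.01 g/mol = 0.9686 mol
Smallest is N at 0.9686 mol; normalising gives C 4.006, H 3.001, F 2.005, N 1.000
≈ 4:3:2:1 → C4H3F2N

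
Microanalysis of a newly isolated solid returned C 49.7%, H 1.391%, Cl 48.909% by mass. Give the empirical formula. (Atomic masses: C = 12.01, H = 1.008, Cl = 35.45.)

C3HCl

Assume 100 g: 49.7 g C, 1.391 g H, 48.909 g Cl.
n(C) = 49.7/12.01 = 4.138, n(H) = 1.391/1.008 = 1.38, n(Cl) = 48.909/35.45 = 1.38
Divide by the smallest (1.38 mol Cl): C 2.999, H 1.000, Cl 1.000
→ C3HCl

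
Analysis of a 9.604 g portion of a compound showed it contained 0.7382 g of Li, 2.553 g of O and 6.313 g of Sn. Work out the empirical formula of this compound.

n(Li) = 0.7382/6.94 = 0.1064, n(O) = 2.553/16.00 = 0.1596, n(Sn) = 6.313/118.71 = 0.05318
Smallest is Sn at 0.05318 mol; normalising gives Li 2.000, O 3.000, Sn 1.000
→ Li2O3Sn

Li2O3Sn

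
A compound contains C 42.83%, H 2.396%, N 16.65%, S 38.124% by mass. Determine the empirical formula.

C3H2NS

Assume 100 g: 42.83 g C, 2.396 g H, 16.65 g N, 38.124 g S.
Moles — C: 42.83 / 12.01 = 3.566 mol; H: 2.396 / 1.008 = 2.377 mol; N: 16.65 / 14.01 = 1.188 mol; S: 38.124 / 32.07 = 1.189 mol
Ratios (÷ 1.188): C 3.001, H 2.000, N 1.000, S 1.000
→ C3H2NS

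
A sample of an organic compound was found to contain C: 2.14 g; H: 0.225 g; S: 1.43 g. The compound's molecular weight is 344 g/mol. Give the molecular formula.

Moles — C: 2.14 / 12.01 = 0.1782 mol; H: 0.225 / 1.008 = 0.2232 mol; S: 1.43 / 32.07 = 0.04459 mol
Ratios (÷ 0.04459): C 3.996, H 5.006, S 1.000
→ C4H5S
Empirical-formula mass = 85.15 g/mol
n = 344 / 85.15 = 4.04 ≈ 4
Molecular formula = (C4H5S)×4 = C16H20S4

C16H20S4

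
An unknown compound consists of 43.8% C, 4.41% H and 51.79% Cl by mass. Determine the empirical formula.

Assume 100 g: 43.8 g C, 4.41 g H, 51.79 g Cl.
Moles — C: 43.8 / 12.01 = 3.647 mol; H: 4.41 / 1.008 = 4.375 mol; Cl: 51.79 / 35.45 = 1.461 mol
Smallest is Cl at 1.461 mol; normalising gives C 2.496, H 2.995, Cl 1.000
Scaling by 2: C 4.99, H 5.99, Cl 2.00 → C5H6Cl2

C5H6Cl2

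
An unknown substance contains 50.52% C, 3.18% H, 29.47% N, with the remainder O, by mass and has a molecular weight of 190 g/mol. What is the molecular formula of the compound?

C8H6N4O2

Assume 100 g: 50.52 g C, 3.18 g H, 29.47 g N, 16.83 g O.
C: 50.52 g ÷ 12.01 g/mol = 4.206 mol
H: 3.18 g ÷ 1.008 g/mol = 3.155 mol
N: 29.47 g ÷ 14.01 g/mol = 2.103 mol
O: 16.83 g ÷ 16.00 g/mol = 1.052 mol
Divide by the smallest (1.052 mol O): C 3.999, H 2.999, N 2.000, O 1.000
→ C4H3N2O
Empirical-formula mass = 95.08 g/mol
n = 190 / 95.08 = 2.00 ≈ 2
Molecular formula = (C4H3N2O)×2 = C8H6N4O2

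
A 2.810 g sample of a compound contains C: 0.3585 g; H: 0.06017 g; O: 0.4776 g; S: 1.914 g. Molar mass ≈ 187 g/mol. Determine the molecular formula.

n(C) = 0.3585/12.01 = 0.02985, n(H) = 0.06017/1.008 = 0.05969, n(O) = 0.4776/16.00 = 0.02985, n(S) = 1.914/32.07 = 0.05968
Divide by the smallest (0.02985 mol O): C 1.000, H 2.000, O 1.000, S 1.999
≈ 1:2:1:2 → CH2OS2
Empirical-formula mass = 94.17 g/mol
n = 187 / 94.17 = 1.99 ≈ 2
Molecular formula = (CH2OS2)×2 = C2H4O2S4

C2H4O2S4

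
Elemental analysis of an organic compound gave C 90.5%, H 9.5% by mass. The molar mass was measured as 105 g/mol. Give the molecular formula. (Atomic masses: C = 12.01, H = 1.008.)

C8H10

Assume 100 g: 90.5 g C, 9.5 g H.
C: 90.5 g ÷ 12.01 g/mol = 7.535 mol
H: 9.5 g ÷ 1.008 g/mol = 9.425 mol
Smallest is C at 7.535 mol; normalising gives C 1.000, H 1.251
Multiply by 4: C 4.00, H 5.00 → C4H5
Empirical-formula mass = 53.08 g/mol
n = 105 / 53.08 = 1.98 ≈ 2
Molecular formula = (C4H5)×2 = C8H10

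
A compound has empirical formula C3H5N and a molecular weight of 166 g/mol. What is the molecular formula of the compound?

Empirical-formula mass = 55.08 g/mol
n = 166 / 55.08 = 3.01 ≈ 3
Molecular formula = (C3H5N)3 = C9H15N3

C9H15N3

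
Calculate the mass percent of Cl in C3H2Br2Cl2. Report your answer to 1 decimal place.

Molar mass = 3(12.01) + 2(1.008) + 2(79.90) + 2(35.45) = 268.746 g/mol
Mass of Cl per mole = 2 × 35.45 = 70.900 g
% Cl = 70.900 / 268.746 × 100 = 26.4%

26.4%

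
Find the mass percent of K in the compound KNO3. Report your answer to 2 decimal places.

Molar mass = 1(39.10) + 1(14.01) + 3(16.00) = 101.110 g/mol
Mass of K per mole = 1 × 39.10 = 39.100 g
% K = 39.100 / 101.110 × 100 = 38.67%

38.67%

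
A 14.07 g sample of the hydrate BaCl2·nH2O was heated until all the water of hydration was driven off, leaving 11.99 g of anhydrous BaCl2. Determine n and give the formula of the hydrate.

BaCl2·2H2O

Mass of water lost = 14.07 − 11.99 = 2.08 g → 2.08 / 18.02 = 0.1154 mol H2O
Molar mass of BaCl2 = 208.23 g/mol → mol BaCl2 = 11.99 / 208.23 = 0.05758
n = 0.1154 / 0.05758 = 2.00 ≈ 2 → BaCl2·2H2O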